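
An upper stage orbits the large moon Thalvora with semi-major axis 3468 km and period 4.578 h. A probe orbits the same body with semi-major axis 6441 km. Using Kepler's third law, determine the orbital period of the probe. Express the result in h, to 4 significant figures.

Kepler's third law: T² ∝ a³, so T₂ = T₁ (a₂/a₁)^(3/2).
a₂/a₁ = 1.857, (a₂/a₁)^(3/2) = 2.531.
T₂ = 4.578 × 2.531 = 11.59 h.

T₂ ≈ 11.59 h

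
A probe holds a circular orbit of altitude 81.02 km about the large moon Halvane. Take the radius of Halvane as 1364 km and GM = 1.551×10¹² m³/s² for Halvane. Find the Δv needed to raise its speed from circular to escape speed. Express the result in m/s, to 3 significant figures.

Δv ≈ 429 m/s

r = 1364 + 81.02 = 1445.0 km = 1.4450×10⁶ m.
Circular speed v_c = √(μ/r) = 1036 m/s.
Escape speed v_esc = √(2μ/r) = √2 × v_c = 1465 m/s.
Δv = v_esc − v_c = 429.1 m/s.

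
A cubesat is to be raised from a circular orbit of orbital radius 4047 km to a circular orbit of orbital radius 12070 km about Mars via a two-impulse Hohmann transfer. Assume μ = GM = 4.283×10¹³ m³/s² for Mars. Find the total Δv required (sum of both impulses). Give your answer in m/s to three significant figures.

r₁ = 4047 km = 4.047×10⁶ m.
r₂ = 12070 km = 1.207×10⁷ m.
Transfer ellipse a_t = (r₁ + r₂)/2 = 8.058×10⁶ m.
At r₁: circular v_c1 = √(μ/r₁) = 3253 m/s; transfer-periapsis v_p = √[μ(2/r₁ − 1/a_t)] = 3981 m/s.
Δv₁ = v_p − v_c1 = 728.2 m/s.
At r₂: circular v_c2 = √(μ/r₂) = 1884 m/s; transfer-apoapsis v_a = √[μ(2/r₂ − 1/a_t)] = 1335 m/s.
Δv₂ = v_c2 − v_a = 548.8 m/s.
Total Δv = Δv₁ + Δv₂ = 1277 m/s.

Δv_total ≈ 1280 m/s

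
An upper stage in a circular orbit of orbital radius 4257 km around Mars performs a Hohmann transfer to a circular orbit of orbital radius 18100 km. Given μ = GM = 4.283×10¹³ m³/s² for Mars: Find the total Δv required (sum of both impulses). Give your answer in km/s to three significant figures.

Δv_total ≈ 1.45 km/s

r₁ = 4257 km = 4.257×10⁶ m.
r₂ = 18100 km = 1.810×10⁷ m.
Transfer ellipse a_t = (r₁ + r₂)/2 = 1.118×10⁷ m.
At r₁: circular v_c1 = √(μ/r₁) = 3172 m/s; transfer-periapsis v_p = √[μ(2/r₁ − 1/a_t)] = 4036 m/s.
Δv₁ = v_p − v_c1 = 864.3 m/s.
At r₂: circular v_c2 = √(μ/r₂) = 1538 m/s; transfer-apoapsis v_a = √[μ(2/r₂ − 1/a_t)] = 949.3 m/s.
Δv₂ = v_c2 − v_a = 589.0 m/s.
Total Δv = Δv₁ + Δv₂ = 1453 m/s = 1.453 km/s.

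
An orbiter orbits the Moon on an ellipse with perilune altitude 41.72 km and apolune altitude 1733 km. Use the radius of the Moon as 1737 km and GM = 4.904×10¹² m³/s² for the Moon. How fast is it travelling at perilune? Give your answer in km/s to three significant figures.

r_p = 1737 + 41.72 = 1778.7 km = 1.7787×10⁶ m.
r_a = 1737 + 1733 = 3470.0 km = 3.4700×10⁶ m.
Semi-major axis a = (r_p + r_a)/2 = 2624.4 km = 2.624×10⁶ m.
Vis-viva: v² = μ(2/r − 1/a) = 4.904×10¹² × (1.124×10⁻⁶ − 3.810×10⁻⁷) = 3.645×10⁶ m²/s².
v = 1909 m/s = 1.909 km/s.

v ≈ 1.91 km/s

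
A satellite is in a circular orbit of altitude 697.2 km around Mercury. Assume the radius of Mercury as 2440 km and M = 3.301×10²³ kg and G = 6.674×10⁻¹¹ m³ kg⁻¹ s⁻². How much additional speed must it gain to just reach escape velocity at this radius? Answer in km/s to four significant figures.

μ = GM = 6.674×10⁻¹¹ × 3.301×10²³ = 2.203×10¹³ m³/s².
r = 2440 + 697.2 = 3137.2 km = 3.1372×10⁶ m.
Circular speed v_c = √(μ/r) = 2650 m/s.
Escape speed v_esc = √(2μ/r) = √2 × v_c = 3748 m/s.
Δv = v_esc − v_c = 1098 m/s = 1.098 km/s.

Δv ≈ 1.098 km/s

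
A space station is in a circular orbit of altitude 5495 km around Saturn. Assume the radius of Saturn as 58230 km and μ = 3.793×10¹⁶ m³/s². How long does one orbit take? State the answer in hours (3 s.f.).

r = 58230 + 5495 = 63725 km = 6.3725×10⁷ m.
Kepler's third law: T = 2π√(r³/μ) = 2π√((6.372×10⁷)³ / 3.793×10¹⁶).
r³/μ = 6.823×10⁶ s², so T = 2π × 2.612×10³ = 1.641×10⁴ s.
Converting: 1.641×10⁴ s ÷ 3600 = 4.559 hours.

T ≈ 4.56 hours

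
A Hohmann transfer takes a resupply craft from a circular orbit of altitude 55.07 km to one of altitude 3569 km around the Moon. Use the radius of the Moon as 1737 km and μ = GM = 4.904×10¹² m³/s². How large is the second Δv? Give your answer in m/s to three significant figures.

r₁ = 1737 + 55.07 = 1792.1 km = 1.7921×10⁶ m.
r₂ = 1737 + 3569 = 5306.0 km = 5.3060×10⁶ m.
Transfer ellipse a_t = (r₁ + r₂)/2 = 3.549×10⁶ m.
At r₁: circular v_c1 = √(μ/r₁) = 1654 m/s; transfer-perilune v_p = √[μ(2/r₁ − 1/a_t)] = 2023 m/s.
At r₂: circular v_c2 = √(μ/r₂) = 961.4 m/s; transfer-apolune v_a = √[μ(2/r₂ − 1/a_t)] = 683.1 m/s.
Δv₂ = v_c2 − v_a = 278.2 m/s.

Δv ≈ 278 m/s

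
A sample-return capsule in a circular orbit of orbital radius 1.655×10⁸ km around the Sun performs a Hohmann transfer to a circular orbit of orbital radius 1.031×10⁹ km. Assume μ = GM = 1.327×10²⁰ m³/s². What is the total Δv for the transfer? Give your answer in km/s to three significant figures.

Δv_total ≈ 14.2 km/s

r₁ = 1.655×10⁸ km = 1.655×10¹¹ m.
r₂ = 1.031×10⁹ km = 1.031×10¹² m.
Transfer ellipse a_t = (r₁ + r₂)/2 = 5.982×10¹¹ m.
At r₁: circular v_c1 = √(μ/r₁) = 28320 m/s; transfer-perihelion v_p = √[μ(2/r₁ − 1/a_t)] = 37170 m/s.
Δv₁ = v_p − v_c1 = 8856 m/s.
At r₂: circular v_c2 = √(μ/r₂) = 11350 m/s; transfer-aphelion v_a = √[μ(2/r₂ − 1/a_t)] = 5967 m/s.
Δv₂ = v_c2 − v_a = 5378 m/s.
Total Δv = Δv₁ + Δv₂ = 14230 m/s = 14.23 km/s.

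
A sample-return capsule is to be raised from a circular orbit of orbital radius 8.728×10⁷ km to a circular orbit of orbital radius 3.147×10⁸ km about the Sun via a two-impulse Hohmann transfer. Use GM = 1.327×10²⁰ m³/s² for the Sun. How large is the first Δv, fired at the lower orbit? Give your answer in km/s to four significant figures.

Δv ≈ 9.799 km/s

r₁ = 8.728×10⁷ km = 8.728×10¹⁰ m.
r₂ = 3.147×10⁸ km = 3.147×10¹¹ m.
Transfer ellipse a_t = (r₁ + r₂)/2 = 2.010×10¹¹ m.
At r₁: circular v_c1 = √(μ/r₁) = 38990 m/s; transfer-perihelion v_p = √[μ(2/r₁ − 1/a_t)] = 48790 m/s.
Δv₁ = v_p − v_c1 = 9799 m/s.
= 9.799 km/s.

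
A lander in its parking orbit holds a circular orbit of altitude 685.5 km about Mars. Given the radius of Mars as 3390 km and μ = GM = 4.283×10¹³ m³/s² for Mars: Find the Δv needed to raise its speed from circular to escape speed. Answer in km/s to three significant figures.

r = 3390 + 685.5 = 4075.5 km = 4.0755×10⁶ m.
Circular speed v_c = √(μ/r) = 3242 m/s.
Escape speed v_esc = √(2μ/r) = √2 × v_c = 4585 m/s.
Δv = v_esc − v_c = 1343 m/s = 1.343 km/s.

Δv ≈ 1.34 km/s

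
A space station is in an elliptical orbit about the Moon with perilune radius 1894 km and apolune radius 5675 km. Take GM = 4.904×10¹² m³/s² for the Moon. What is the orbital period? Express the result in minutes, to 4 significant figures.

T ≈ 348.1 minutes

Semi-major axis a = (r_p + r_a)/2 = (1894.0 + 5675.0)/2 = 3784.5 km = 3.784×10⁶ m.
By Kepler's third law T = 2π√(a³/μ) = 2π × 3.325×10³ = 2.089×10⁴ s.
= 348.1 minutes.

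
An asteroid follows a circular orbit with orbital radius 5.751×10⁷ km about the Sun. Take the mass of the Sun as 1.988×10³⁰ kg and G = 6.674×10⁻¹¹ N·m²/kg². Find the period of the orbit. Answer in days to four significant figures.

μ = GM = 6.674×10⁻¹¹ × 1.988×10³⁰ = 1.327×10²⁰ m³/s².
r = 5.751×10⁷ km = 5.751×10¹⁰ m.
Kepler's third law: T = 2π√(r³/μ) = 2π√((5.751×10¹⁰)³ / 1.327×10²⁰).
r³/μ = 1.434×10¹² s², so T = 2π × 1.197×10⁶ = 7.523×10⁶ s.
Converting: 7.523×10⁶ s ÷ 86400 = 87.07 days.

T ≈ 87.07 days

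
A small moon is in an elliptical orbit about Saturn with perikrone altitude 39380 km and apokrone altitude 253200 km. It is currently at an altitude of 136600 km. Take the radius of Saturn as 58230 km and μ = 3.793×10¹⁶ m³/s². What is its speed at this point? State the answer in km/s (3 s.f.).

r_p = 58230 + 39380 = 97610 km = 9.7610×10⁷ m.
r_a = 58230 + 253200 = 311430 km = 3.1143×10⁸ m.
r = 58230 + 136600 = 1.9483×10⁵ km = 1.948×10⁸ m.
Semi-major axis a = (r_p + r_a)/2 = 2.0452×10⁵ km = 2.045×10⁸ m.
Vis-viva: v² = μ(2/r − 1/a) = 3.793×10¹⁶ × (1.027×10⁻⁸ − 4.889×10⁻⁹) = 2.039×10⁸ m²/s².
v = 14280 m/s = 14.28 km/s.

v ≈ 14.3 km/s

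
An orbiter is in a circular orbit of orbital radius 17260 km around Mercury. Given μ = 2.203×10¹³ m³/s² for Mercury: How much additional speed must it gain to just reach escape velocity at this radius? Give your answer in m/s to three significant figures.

r = 17260 km = 1.726×10⁷ m.
Circular speed v_c = √(μ/r) = 1130 m/s.
Escape speed v_esc = √(2μ/r) = √2 × v_c = 1598 m/s.
Δv = v_esc − v_c = 468.0 m/s.

Δv ≈ 468 m/s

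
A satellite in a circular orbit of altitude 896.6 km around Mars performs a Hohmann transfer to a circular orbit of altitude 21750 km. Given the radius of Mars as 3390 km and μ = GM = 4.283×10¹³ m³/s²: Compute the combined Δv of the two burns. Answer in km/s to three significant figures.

Δv_total ≈ 1.57 km/s

r₁ = 3390 + 896.6 = 4286.6 km = 4.2866×10⁶ m.
r₂ = 3390 + 21750 = 25140 km = 2.5140×10⁷ m.
Transfer ellipse a_t = (r₁ + r₂)/2 = 1.471×10⁷ m.
At r₁: circular v_c1 = √(μ/r₁) = 3161 m/s; transfer-periapsis v_p = √[μ(2/r₁ − 1/a_t)] = 4132 m/s.
Δv₁ = v_p − v_c1 = 970.9 m/s.
At r₂: circular v_c2 = √(μ/r₂) = 1305 m/s; transfer-apoapsis v_a = √[μ(2/r₂ − 1/a_t)] = 704.5 m/s.
Δv₂ = v_c2 − v_a = 600.7 m/s.
Total Δv = Δv₁ + Δv₂ = 1572 m/s = 1.572 km/s.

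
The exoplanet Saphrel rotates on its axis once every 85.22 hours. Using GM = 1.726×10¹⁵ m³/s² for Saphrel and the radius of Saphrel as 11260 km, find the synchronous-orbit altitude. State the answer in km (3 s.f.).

T = 85.22 hours = 3.068×10⁵ s.
A synchronous orbit has period T, so by Kepler's third law a = (μT²/4π²)^(1/3).
μT²/4π² = 1.726×10¹⁵ × (3.068×10⁵)² / 39.48 = 4.115×10²⁴ m³.
a = 1.602×10⁸ m = 1.6025×10⁵ km.
Altitude h = a − R = 1.6025×10⁵ − 11260 = 1.4899×10⁵ km.

h_sync ≈ 1.49×10⁵ km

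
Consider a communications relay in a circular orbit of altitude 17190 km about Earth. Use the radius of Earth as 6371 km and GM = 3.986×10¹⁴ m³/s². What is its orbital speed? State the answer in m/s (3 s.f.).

r = 6371 + 17190 = 23561 km = 2.3561×10⁷ m.
For a circular orbit v = √(μ/r) = √(3.986×10¹⁴ / 2.356×10⁷) = √(1.692×10⁷) = 4113 m/s.

v ≈ 4110 m/s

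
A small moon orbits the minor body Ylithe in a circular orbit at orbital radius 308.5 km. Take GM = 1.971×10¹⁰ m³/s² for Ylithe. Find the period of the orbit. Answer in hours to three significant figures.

T ≈ 2.13 hours

r = 308.5 km = 3.085×10⁵ m.
Kepler's third law: T = 2π√(r³/μ) = 2π√((3.085×10⁵)³ / 1.971×10¹⁰).
r³/μ = 1.490×10⁶ s², so T = 2π × 1.221×10³ = 7.669×10³ s.
Converting: 7.669×10³ s ÷ 3600 = 2.130 hours.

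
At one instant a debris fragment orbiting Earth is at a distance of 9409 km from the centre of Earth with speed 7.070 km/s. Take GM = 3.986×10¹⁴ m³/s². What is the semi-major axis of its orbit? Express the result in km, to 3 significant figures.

a ≈ 11500 km

r = 9.409×10⁶ m.
Specific orbital energy ε = v²/2 − μ/r = (7070)²/2 − 3.986×10¹⁴/9.409×10⁶ = -1.737×10⁷ J/kg.
Since ε = −μ/(2a), a = −μ/(2ε) = 1.147×10⁷ m = 11473 km.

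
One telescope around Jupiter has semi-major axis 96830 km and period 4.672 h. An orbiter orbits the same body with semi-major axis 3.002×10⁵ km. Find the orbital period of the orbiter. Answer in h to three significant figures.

T₂ ≈ 25.5 h

Kepler's third law: T² ∝ a³, so T₂ = T₁ (a₂/a₁)^(3/2).
a₂/a₁ = 3.100, (a₂/a₁)^(3/2) = 5.459.
T₂ = 4.672 × 5.459 = 25.50 h.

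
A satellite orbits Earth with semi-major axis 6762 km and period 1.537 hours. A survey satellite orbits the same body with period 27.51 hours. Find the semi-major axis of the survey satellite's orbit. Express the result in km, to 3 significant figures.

Kepler's third law: a³ ∝ T², so a₂ = a₁ (T₂/T₁)^(2/3).
T₂/T₁ = 17.90, (T₂/T₁)^(2/3) = 6.842.
a₂ = 6762 × 6.842 = 46270 km.

a₂ ≈ 46300 km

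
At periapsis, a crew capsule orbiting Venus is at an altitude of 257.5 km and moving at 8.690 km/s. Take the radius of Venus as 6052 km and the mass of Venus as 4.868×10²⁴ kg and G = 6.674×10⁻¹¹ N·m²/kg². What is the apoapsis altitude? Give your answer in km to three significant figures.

apoapsis altitude ≈ 11300 km

μ = GM = 6.674×10⁻¹¹ × 4.868×10²⁴ = 3.249×10¹⁴ m³/s².
r_p = 6052 + 257.5 = 6309.5 km = 6.310×10⁶ m.
Specific energy ε = v²/2 − μ/r = -1.373×10⁷ J/kg, so a = −μ/(2ε) = 1.183×10⁷ m.
The apsides satisfy r_p + r_a = 2a, so the apoapsis radius is 2a − r_p = 1.735×10⁷ m = 17346 km.
Apoapsis altitude = 17346 − 6052 = 11294 km.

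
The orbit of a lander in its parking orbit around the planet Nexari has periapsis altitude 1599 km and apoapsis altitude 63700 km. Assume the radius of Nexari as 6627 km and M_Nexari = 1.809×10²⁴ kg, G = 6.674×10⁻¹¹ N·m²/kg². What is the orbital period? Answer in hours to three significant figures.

T ≈ 39.1 hours

μ = GM = 6.674×10⁻¹¹ × 1.809×10²⁴ = 1.207×10¹⁴ m³/s².
r_p = 6627 + 1599 = 8226.0 km = 8.2260×10⁶ m.
r_a = 6627 + 63700 = 70327 km = 7.0327×10⁷ m.
Semi-major axis a = (r_p + r_a)/2 = (8226.0 + 70327)/2 = 39276 km = 3.928×10⁷ m.
By Kepler's third law T = 2π√(a³/μ) = 2π × 2.240×10⁴ = 1.408×10⁵ s.
= 39.10 hours.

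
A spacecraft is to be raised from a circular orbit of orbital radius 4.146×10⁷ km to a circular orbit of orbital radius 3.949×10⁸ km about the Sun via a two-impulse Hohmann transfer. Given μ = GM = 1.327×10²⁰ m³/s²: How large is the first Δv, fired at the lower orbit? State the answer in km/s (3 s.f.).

Δv ≈ 19.5 km/s

r₁ = 4.146×10⁷ km = 4.146×10¹⁰ m.
r₂ = 3.949×10⁸ km = 3.949×10¹¹ m.
Transfer ellipse a_t = (r₁ + r₂)/2 = 2.182×10¹¹ m.
At r₁: circular v_c1 = √(μ/r₁) = 56570 m/s; transfer-perihelion v_p = √[μ(2/r₁ − 1/a_t)] = 76110 m/s.
Δv₁ = v_p − v_c1 = 19540 m/s.
= 19.54 km/s.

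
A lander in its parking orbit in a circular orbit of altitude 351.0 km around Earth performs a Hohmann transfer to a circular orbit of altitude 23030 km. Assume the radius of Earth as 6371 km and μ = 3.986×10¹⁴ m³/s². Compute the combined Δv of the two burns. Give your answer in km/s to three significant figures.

r₁ = 6371 + 351.0 = 6722.0 km = 6.7220×10⁶ m.
r₂ = 6371 + 23030 = 29401 km = 2.9401×10⁷ m.
Transfer ellipse a_t = (r₁ + r₂)/2 = 1.806×10⁷ m.
At r₁: circular v_c1 = √(μ/r₁) = 7701 m/s; transfer-perigee v_p = √[μ(2/r₁ − 1/a_t)] = 9825 m/s.
Δv₁ = v_p − v_c1 = 2124 m/s.
At r₂: circular v_c2 = √(μ/r₂) = 3682 m/s; transfer-apogee v_a = √[μ(2/r₂ − 1/a_t)] = 2246 m/s.
Δv₂ = v_c2 − v_a = 1436 m/s.
Total Δv = Δv₁ + Δv₂ = 3560 m/s = 3.560 km/s.

Δv_total ≈ 3.56 km/s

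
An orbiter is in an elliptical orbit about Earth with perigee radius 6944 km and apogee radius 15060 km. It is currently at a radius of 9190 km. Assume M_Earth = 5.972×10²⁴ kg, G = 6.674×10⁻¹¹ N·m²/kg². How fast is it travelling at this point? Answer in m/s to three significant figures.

v ≈ 7110 m/s

μ = GM = 6.674×10⁻¹¹ × 5.972×10²⁴ = 3.986×10¹⁴ m³/s².
Semi-major axis a = (r_p + r_a)/2 = 11002 km = 1.100×10⁷ m.
Vis-viva: v² = μ(2/r − 1/a) = 3.986×10¹⁴ × (2.176×10⁻⁷ − 9.089×10⁻⁸) = 5.051×10⁷ m²/s².
v = 7107 m/s.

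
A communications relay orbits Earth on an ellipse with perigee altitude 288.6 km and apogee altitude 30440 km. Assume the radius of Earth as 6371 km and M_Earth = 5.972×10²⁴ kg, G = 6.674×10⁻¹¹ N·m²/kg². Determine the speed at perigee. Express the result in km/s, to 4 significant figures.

μ = GM = 6.674×10⁻¹¹ × 5.972×10²⁴ = 3.986×10¹⁴ m³/s².
r_p = 6371 + 288.6 = 6659.6 km = 6.6596×10⁶ m.
r_a = 6371 + 30440 = 36811 km = 3.6811×10⁷ m.
Semi-major axis a = (r_p + r_a)/2 = 21735 km = 2.174×10⁷ m.
Vis-viva: v² = μ(2/r − 1/a) = 3.986×10¹⁴ × (3.003×10⁻⁷ − 4.601×10⁻⁸) = 1.014×10⁸ m²/s².
v = 10070 m/s = 10.07 km/s.

v ≈ 10.07 km/s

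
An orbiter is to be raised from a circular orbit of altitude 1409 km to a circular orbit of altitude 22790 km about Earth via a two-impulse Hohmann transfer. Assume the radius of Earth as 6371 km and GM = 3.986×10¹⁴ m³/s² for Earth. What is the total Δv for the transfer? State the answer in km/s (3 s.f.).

Δv_total ≈ 3.13 km/s

r₁ = 6371 + 1409 = 7780.0 km = 7.7800×10⁶ m.
r₂ = 6371 + 22790 = 29161 km = 2.9161×10⁷ m.
Transfer ellipse a_t = (r₁ + r₂)/2 = 1.847×10⁷ m.
At r₁: circular v_c1 = √(μ/r₁) = 7158 m/s; transfer-perigee v_p = √[μ(2/r₁ − 1/a_t)] = 8994 m/s.
Δv₁ = v_p − v_c1 = 1836 m/s.
At r₂: circular v_c2 = √(μ/r₂) = 3697 m/s; transfer-apogee v_a = √[μ(2/r₂ − 1/a_t)] = 2399 m/s.
Δv₂ = v_c2 − v_a = 1298 m/s.
Total Δv = Δv₁ + Δv₂ = 3134 m/s = 3.134 km/s.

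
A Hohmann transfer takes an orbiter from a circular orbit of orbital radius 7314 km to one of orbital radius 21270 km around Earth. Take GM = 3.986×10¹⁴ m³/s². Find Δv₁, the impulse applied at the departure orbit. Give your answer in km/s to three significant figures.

Δv ≈ 1.62 km/s

r₁ = 7314 km = 7.314×10⁶ m.
r₂ = 21270 km = 2.127×10⁷ m.
Transfer ellipse a_t = (r₁ + r₂)/2 = 1.429×10⁷ m.
At r₁: circular v_c1 = √(μ/r₁) = 7382 m/s; transfer-perigee v_p = √[μ(2/r₁ − 1/a_t)] = 9006 m/s.
Δv₁ = v_p − v_c1 = 1624 m/s.
= 1.624 km/s.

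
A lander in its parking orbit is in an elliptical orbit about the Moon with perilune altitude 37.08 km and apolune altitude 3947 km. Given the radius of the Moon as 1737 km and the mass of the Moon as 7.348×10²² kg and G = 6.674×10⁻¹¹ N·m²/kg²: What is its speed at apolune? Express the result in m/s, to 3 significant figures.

v ≈ 641 m/s

μ = GM = 6.674×10⁻¹¹ × 7.348×10²² = 4.904×10¹² m³/s².
r_p = 1737 + 37.08 = 1774.1 km = 1.7741×10⁶ m.
r_a = 1737 + 3947 = 5684.0 km = 5.6840×10⁶ m.
Semi-major axis a = (r_p + r_a)/2 = 3729.0 km = 3.729×10⁶ m.
Vis-viva: v² = μ(2/r − 1/a) = 4.904×10¹² × (3.519×10⁻⁷ − 2.682×10⁻⁷) = 4.105×10⁵ m²/s².
v = 640.7 m/s.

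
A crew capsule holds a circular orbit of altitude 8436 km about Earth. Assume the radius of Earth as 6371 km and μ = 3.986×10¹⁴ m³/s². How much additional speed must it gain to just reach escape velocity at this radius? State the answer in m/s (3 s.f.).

Δv ≈ 2150 m/s

r = 6371 + 8436 = 14807 km = 1.4807×10⁷ m.
Circular speed v_c = √(μ/r) = 5188 m/s.
Escape speed v_esc = √(2μ/r) = √2 × v_c = 7338 m/s.
Δv = v_esc − v_c = 2149 m/s.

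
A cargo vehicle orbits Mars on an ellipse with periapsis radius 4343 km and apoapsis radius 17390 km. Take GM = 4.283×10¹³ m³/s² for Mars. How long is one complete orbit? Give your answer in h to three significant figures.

Semi-major axis a = (r_p + r_a)/2 = (4343.0 + 17390)/2 = 10866 km = 1.087×10⁷ m.
By Kepler's third law T = 2π√(a³/μ) = 2π × 5.473×10³ = 3.439×10⁴ s.
= 9.553 h.

T ≈ 9.55 h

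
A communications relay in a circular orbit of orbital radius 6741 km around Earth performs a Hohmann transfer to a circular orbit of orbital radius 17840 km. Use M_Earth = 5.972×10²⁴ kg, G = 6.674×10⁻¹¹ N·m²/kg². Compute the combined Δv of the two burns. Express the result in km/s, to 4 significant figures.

Δv_total ≈ 2.801 km/s

μ = GM = 6.674×10⁻¹¹ × 5.972×10²⁴ = 3.986×10¹⁴ m³/s².
r₁ = 6741 km = 6.741×10⁶ m.
r₂ = 17840 km = 1.784×10⁷ m.
Transfer ellipse a_t = (r₁ + r₂)/2 = 1.229×10⁷ m.
At r₁: circular v_c1 = √(μ/r₁) = 7689 m/s; transfer-perigee v_p = √[μ(2/r₁ − 1/a_t)] = 9264 m/s.
Δv₁ = v_p − v_c1 = 1575 m/s.
At r₂: circular v_c2 = √(μ/r₂) = 4727 m/s; transfer-apogee v_a = √[μ(2/r₂ − 1/a_t)] = 3501 m/s.
Δv₂ = v_c2 − v_a = 1226 m/s.
Total Δv = Δv₁ + Δv₂ = 2801 m/s = 2.801 km/s.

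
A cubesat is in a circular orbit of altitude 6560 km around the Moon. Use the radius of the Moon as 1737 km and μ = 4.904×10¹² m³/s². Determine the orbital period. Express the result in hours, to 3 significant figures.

r = 1737 + 6560 = 8297.0 km = 8.2970×10⁶ m.
Kepler's third law: T = 2π√(r³/μ) = 2π√((8.297×10⁶)³ / 4.904×10¹²).
r³/μ = 1.165×10⁸ s², so T = 2π × 1.079×10⁴ = 6.781×10⁴ s.
Converting: 6.781×10⁴ s ÷ 3600 = 18.84 hours.

T ≈ 18.8 hours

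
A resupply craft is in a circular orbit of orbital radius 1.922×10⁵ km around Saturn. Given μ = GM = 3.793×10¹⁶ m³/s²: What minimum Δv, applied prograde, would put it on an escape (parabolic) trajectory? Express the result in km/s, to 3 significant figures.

r = 1.922×10⁵ km = 1.922×10⁸ m.
Circular speed v_c = √(μ/r) = 14050 m/s.
Escape speed v_esc = √(2μ/r) = √2 × v_c = 19870 m/s.
Δv = v_esc − v_c = 5819 m/s = 5.819 km/s.

Δv ≈ 5.82 km/s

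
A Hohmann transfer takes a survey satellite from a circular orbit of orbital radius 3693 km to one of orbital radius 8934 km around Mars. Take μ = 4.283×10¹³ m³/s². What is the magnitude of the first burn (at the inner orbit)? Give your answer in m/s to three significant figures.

Δv ≈ 646 m/s

r₁ = 3693 km = 3.693×10⁶ m.
r₂ = 8934 km = 8.934×10⁶ m.
Transfer ellipse a_t = (r₁ + r₂)/2 = 6.314×10⁶ m.
At r₁: circular v_c1 = √(μ/r₁) = 3406 m/s; transfer-periapsis v_p = √[μ(2/r₁ − 1/a_t)] = 4051 m/s.
Δv₁ = v_p − v_c1 = 645.6 m/s.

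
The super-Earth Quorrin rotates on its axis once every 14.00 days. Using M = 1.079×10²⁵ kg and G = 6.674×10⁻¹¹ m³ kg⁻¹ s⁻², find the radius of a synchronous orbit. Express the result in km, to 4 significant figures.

μ = GM = 6.674×10⁻¹¹ × 1.079×10²⁵ = 7.201×10¹⁴ m³/s².
T = 14.00 days = 1.210×10⁶ s.
A synchronous orbit has period T, so by Kepler's third law a = (μT²/4π²)^(1/3).
μT²/4π² = 7.201×10¹⁴ × (1.210×10⁶)² / 39.48 = 2.669×10²⁵ m³.
a = 2.988×10⁸ m = 2.9884×10⁵ km.

r_sync ≈ 2.988×10⁵ km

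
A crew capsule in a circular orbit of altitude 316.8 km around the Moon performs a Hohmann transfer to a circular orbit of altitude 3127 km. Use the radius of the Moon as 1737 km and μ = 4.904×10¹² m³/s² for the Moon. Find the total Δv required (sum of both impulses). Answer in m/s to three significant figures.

Δv_total ≈ 518 m/s

r₁ = 1737 + 316.8 = 2053.8 km = 2.0538×10⁶ m.
r₂ = 1737 + 3127 = 4864.0 km = 4.8640×10⁶ m.
Transfer ellipse a_t = (r₁ + r₂)/2 = 3.459×10⁶ m.
At r₁: circular v_c1 = √(μ/r₁) = 1545 m/s; transfer-perilune v_p = √[μ(2/r₁ − 1/a_t)] = 1832 m/s.
Δv₁ = v_p − v_c1 = 287.2 m/s.
At r₂: circular v_c2 = √(μ/r₂) = 1004 m/s; transfer-apolune v_a = √[μ(2/r₂ − 1/a_t)] = 773.7 m/s.
Δv₂ = v_c2 − v_a = 230.4 m/s.
Total Δv = Δv₁ + Δv₂ = 517.5 m/s.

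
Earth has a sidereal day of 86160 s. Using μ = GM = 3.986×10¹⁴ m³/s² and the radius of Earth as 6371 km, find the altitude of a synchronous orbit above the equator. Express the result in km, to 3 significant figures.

A synchronous orbit has period T, so by Kepler's third law a = (μT²/4π²)^(1/3).
μT²/4π² = 3.986×10¹⁴ × (8.616×10⁴)² / 39.48 = 7.495×10²² m³.
a = 4.216×10⁷ m = 42163 km.
Altitude h = a − R = 42163 − 6371 = 35792 km.

h_sync ≈ 35800 km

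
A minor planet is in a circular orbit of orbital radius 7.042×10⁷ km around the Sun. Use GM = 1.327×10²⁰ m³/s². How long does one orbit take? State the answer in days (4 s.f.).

T ≈ 118.0 days

r = 7.042×10⁷ km = 7.042×10¹⁰ m.
Kepler's third law: T = 2π√(r³/μ) = 2π√((7.042×10¹⁰)³ / 1.327×10²⁰).
r³/μ = 2.632×10¹² s², so T = 2π × 1.622×10⁶ = 1.019×10⁷ s.
Converting: 1.019×10⁷ s ÷ 86400 = 118.0 days.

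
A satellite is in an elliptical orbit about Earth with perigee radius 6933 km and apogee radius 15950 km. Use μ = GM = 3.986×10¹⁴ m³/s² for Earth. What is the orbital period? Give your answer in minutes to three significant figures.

T ≈ 203 minutes

Semi-major axis a = (r_p + r_a)/2 = (6933.0 + 15950)/2 = 11442 km = 1.144×10⁷ m.
By Kepler's third law T = 2π√(a³/μ) = 2π × 1.938×10³ = 1.218×10⁴ s.
= 203.0 minutes.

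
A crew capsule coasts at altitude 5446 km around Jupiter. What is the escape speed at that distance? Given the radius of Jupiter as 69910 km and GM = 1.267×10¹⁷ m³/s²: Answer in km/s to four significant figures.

v_esc ≈ 57.99 km/s

r = 69910 + 5446 = 75356 km = 7.5356×10⁷ m.
Escape speed v_esc = √(2μ/r) = √(2 × 1.267×10¹⁷ / 7.536×10⁷) = √(3.363×10⁹) = 57990 m/s.
= 57.99 km/s.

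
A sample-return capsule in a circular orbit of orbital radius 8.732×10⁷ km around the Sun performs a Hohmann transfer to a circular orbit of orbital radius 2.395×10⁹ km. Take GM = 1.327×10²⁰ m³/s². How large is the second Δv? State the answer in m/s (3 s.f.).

Δv ≈ 5470 m/s

r₁ = 8.732×10⁷ km = 8.732×10¹⁰ m.
r₂ = 2.395×10⁹ km = 2.395×10¹² m.
Transfer ellipse a_t = (r₁ + r₂)/2 = 1.241×10¹² m.
At r₁: circular v_c1 = √(μ/r₁) = 38980 m/s; transfer-perihelion v_p = √[μ(2/r₁ − 1/a_t)] = 54150 m/s.
At r₂: circular v_c2 = √(μ/r₂) = 7444 m/s; transfer-aphelion v_a = √[μ(2/r₂ − 1/a_t)] = 1974 m/s.
Δv₂ = v_c2 − v_a = 5469 m/s.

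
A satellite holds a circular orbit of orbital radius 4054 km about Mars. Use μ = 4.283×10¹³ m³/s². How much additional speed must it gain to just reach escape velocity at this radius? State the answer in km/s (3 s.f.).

Δv ≈ 1.35 km/s

r = 4054 km = 4.054×10⁶ m.
Circular speed v_c = √(μ/r) = 3250 m/s.
Escape speed v_esc = √(2μ/r) = √2 × v_c = 4597 m/s.
Δv = v_esc − v_c = 1346 m/s = 1.346 km/s.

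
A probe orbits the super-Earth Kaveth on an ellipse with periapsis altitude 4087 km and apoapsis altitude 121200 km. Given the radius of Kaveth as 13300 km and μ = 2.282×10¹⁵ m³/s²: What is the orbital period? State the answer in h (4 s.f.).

r_p = 13300 + 4087 = 17387 km = 1.7387×10⁷ m.
r_a = 13300 + 121200 = 134500 km = 1.3450×10⁸ m.
Semi-major axis a = (r_p + r_a)/2 = (17387 + 1.3450×10⁵)/2 = 75944 km = 7.594×10⁷ m.
By Kepler's third law T = 2π√(a³/μ) = 2π × 1.385×10⁴ = 8.705×10⁴ s.
= 24.18 h.

T ≈ 24.18 h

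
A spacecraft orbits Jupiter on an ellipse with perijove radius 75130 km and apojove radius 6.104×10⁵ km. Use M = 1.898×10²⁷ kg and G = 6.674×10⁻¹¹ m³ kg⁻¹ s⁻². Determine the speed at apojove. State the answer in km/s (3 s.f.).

v ≈ 6.74 km/s

μ = GM = 6.674×10⁻¹¹ × 1.898×10²⁷ = 1.267×10¹⁷ m³/s².
Semi-major axis a = (r_p + r_a)/2 = 3.4276×10⁵ km = 3.428×10⁸ m.
Vis-viva: v² = μ(2/r − 1/a) = 1.267×10¹⁷ × (3.277×10⁻⁹ − 2.917×10⁻⁹) = 4.549×10⁷ m²/s².
v = 6744 m/s = 6.744 km/s.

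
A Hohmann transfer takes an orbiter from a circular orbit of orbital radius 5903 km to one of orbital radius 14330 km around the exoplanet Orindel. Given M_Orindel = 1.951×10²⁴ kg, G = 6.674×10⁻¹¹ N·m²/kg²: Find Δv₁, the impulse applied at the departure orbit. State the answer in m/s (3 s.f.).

μ = GM = 6.674×10⁻¹¹ × 1.951×10²⁴ = 1.302×10¹⁴ m³/s².
r₁ = 5903 km = 5.903×10⁶ m.
r₂ = 14330 km = 1.433×10⁷ m.
Transfer ellipse a_t = (r₁ + r₂)/2 = 1.012×10⁷ m.
At r₁: circular v_c1 = √(μ/r₁) = 4697 m/s; transfer-periapsis v_p = √[μ(2/r₁ − 1/a_t)] = 5590 m/s.
Δv₁ = v_p − v_c1 = 893.1 m/s.

Δv ≈ 893 m/s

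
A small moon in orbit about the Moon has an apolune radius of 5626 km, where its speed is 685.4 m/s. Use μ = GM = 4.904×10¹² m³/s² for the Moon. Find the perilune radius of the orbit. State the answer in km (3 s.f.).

r_a = 5.626×10⁶ m.
Specific energy ε = v²/2 − μ/r = -6.368×10⁵ J/kg, so a = −μ/(2ε) = 3.851×10⁶ m.
The apsides satisfy r_p + r_a = 2a, so the perilune radius is 2a − r_a = 2.075×10⁶ m = 2075.2 km.

perilune radius ≈ 2080 km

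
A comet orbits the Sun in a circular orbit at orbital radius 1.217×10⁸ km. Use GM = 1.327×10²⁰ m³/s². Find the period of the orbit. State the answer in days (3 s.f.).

T ≈ 268 days

r = 1.217×10⁸ km = 1.217×10¹¹ m.
Kepler's third law: T = 2π√(r³/μ) = 2π√((1.217×10¹¹)³ / 1.327×10²⁰).
r³/μ = 1.358×10¹³ s², so T = 2π × 3.686×10⁶ = 2.316×10⁷ s.
Converting: 2.316×10⁷ s ÷ 86400 = 268.0 days.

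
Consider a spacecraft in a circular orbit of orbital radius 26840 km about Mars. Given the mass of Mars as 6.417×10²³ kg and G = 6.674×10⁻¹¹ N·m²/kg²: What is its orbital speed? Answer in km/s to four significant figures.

μ = GM = 6.674×10⁻¹¹ × 6.417×10²³ = 4.283×10¹³ m³/s².
r = 26840 km = 2.684×10⁷ m.
For a circular orbit v = √(μ/r) = √(4.283×10¹³ / 2.684×10⁷) = √(1.596×10⁶) = 1263 m/s.
That is 1.263 km/s.

v ≈ 1.263 km/s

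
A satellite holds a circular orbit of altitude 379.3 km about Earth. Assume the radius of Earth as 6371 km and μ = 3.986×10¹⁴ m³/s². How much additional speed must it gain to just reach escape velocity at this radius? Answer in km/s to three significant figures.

r = 6371 + 379.3 = 6750.3 km = 6.7503×10⁶ m.
Circular speed v_c = √(μ/r) = 7684 m/s.
Escape speed v_esc = √(2μ/r) = √2 × v_c = 10870 m/s.
Δv = v_esc − v_c = 3183 m/s = 3.183 km/s.

Δv ≈ 3.18 km/s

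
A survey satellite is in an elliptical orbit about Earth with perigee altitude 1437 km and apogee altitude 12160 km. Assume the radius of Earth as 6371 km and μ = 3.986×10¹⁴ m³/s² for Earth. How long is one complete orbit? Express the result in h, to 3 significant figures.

T ≈ 4.18 h

r_p = 6371 + 1437 = 7808.0 km = 7.8080×10⁶ m.
r_a = 6371 + 12160 = 18531 km = 1.8531×10⁷ m.
Semi-major axis a = (r_p + r_a)/2 = (7808.0 + 18531)/2 = 13170 km = 1.317×10⁷ m.
By Kepler's third law T = 2π√(a³/μ) = 2π × 2.394×10³ = 1.504×10⁴ s.
= 4.178 h.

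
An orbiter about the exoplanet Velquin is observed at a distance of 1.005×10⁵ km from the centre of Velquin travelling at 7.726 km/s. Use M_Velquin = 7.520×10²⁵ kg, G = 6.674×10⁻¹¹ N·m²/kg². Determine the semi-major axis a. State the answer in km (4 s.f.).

a ≈ 1.249×10⁵ km

μ = GM = 6.674×10⁻¹¹ × 7.520×10²⁵ = 5.019×10¹⁵ m³/s².
r = 1.005×10⁸ m.
Specific orbital energy ε = v²/2 − μ/r = (7726)²/2 − 5.019×10¹⁵/1.005×10⁸ = -2.009×10⁷ J/kg.
Since ε = −μ/(2a), a = −μ/(2ε) = 1.249×10⁸ m = 1.2489×10⁵ km.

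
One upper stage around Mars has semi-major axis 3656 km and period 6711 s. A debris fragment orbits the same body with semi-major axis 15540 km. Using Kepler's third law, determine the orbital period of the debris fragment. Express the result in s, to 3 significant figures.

Kepler's third law: T² ∝ a³, so T₂ = T₁ (a₂/a₁)^(3/2).
a₂/a₁ = 4.251, (a₂/a₁)^(3/2) = 8.763.
T₂ = 6711 × 8.763 = 58810 s.

T₂ ≈ 58800 s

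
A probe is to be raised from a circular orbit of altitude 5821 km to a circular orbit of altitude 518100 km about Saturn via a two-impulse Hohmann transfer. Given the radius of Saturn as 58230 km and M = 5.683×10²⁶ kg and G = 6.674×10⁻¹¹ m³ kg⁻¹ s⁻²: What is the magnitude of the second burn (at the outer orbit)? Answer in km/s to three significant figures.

Δv ≈ 4.48 km/s

μ = GM = 6.674×10⁻¹¹ × 5.683×10²⁶ = 3.793×10¹⁶ m³/s².
r₁ = 58230 + 5821 = 64051 km = 6.4051×10⁷ m.
r₂ = 58230 + 518100 = 576330 km = 5.7633×10⁸ m.
Transfer ellipse a_t = (r₁ + r₂)/2 = 3.202×10⁸ m.
At r₁: circular v_c1 = √(μ/r₁) = 24330 m/s; transfer-perikrone v_p = √[μ(2/r₁ − 1/a_t)] = 32650 m/s.
At r₂: circular v_c2 = √(μ/r₂) = 8112 m/s; transfer-apokrone v_a = √[μ(2/r₂ − 1/a_t)] = 3628 m/s.
Δv₂ = v_c2 − v_a = 4484 m/s.
= 4.484 km/s.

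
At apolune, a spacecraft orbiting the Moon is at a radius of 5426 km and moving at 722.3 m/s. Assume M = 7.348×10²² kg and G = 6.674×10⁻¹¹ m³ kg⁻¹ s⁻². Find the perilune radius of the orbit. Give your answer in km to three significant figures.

μ = GM = 6.674×10⁻¹¹ × 7.348×10²² = 4.904×10¹² m³/s².
r_a = 5.426×10⁶ m.
Specific energy ε = v²/2 − μ/r = -6.429×10⁵ J/kg, so a = −μ/(2ε) = 3.814×10⁶ m.
The apsides satisfy r_p + r_a = 2a, so the perilune radius is 2a − r_a = 2.201×10⁶ m = 2201.5 km.

perilune radius ≈ 2200 km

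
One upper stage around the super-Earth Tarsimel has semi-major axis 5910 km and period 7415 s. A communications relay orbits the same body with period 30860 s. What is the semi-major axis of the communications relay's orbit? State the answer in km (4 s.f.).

a₂ ≈ 15290 km

Kepler's third law: a³ ∝ T², so a₂ = a₁ (T₂/T₁)^(2/3).
T₂/T₁ = 4.162, (T₂/T₁)^(2/3) = 2.587.
a₂ = 5910 × 2.587 = 15290 km.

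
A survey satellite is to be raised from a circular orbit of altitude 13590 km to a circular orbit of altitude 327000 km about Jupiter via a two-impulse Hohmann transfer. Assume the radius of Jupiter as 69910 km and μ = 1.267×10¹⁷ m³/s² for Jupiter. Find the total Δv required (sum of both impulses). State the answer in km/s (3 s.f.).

r₁ = 69910 + 13590 = 83500 km = 8.3500×10⁷ m.
r₂ = 69910 + 327000 = 396910 km = 3.9691×10⁸ m.
Transfer ellipse a_t = (r₁ + r₂)/2 = 2.402×10⁸ m.
At r₁: circular v_c1 = √(μ/r₁) = 38950 m/s; transfer-perijove v_p = √[μ(2/r₁ − 1/a_t)] = 50070 m/s.
Δv₁ = v_p − v_c1 = 11120 m/s.
At r₂: circular v_c2 = √(μ/r₂) = 17870 m/s; transfer-apojove v_a = √[μ(2/r₂ − 1/a_t)] = 10530 m/s.
Δv₂ = v_c2 − v_a = 7333 m/s.
Total Δv = Δv₁ + Δv₂ = 18450 m/s = 18.45 km/s.

Δv_total ≈ 18.5 km/s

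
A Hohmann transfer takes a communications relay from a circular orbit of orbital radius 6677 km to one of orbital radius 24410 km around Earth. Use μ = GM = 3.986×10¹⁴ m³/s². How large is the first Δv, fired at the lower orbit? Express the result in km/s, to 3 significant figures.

r₁ = 6677 km = 6.677×10⁶ m.
r₂ = 24410 km = 2.441×10⁷ m.
Transfer ellipse a_t = (r₁ + r₂)/2 = 1.554×10⁷ m.
At r₁: circular v_c1 = √(μ/r₁) = 7726 m/s; transfer-perigee v_p = √[μ(2/r₁ − 1/a_t)] = 9682 m/s.
Δv₁ = v_p − v_c1 = 1956 m/s.
= 1.956 km/s.

Δv ≈ 1.96 km/s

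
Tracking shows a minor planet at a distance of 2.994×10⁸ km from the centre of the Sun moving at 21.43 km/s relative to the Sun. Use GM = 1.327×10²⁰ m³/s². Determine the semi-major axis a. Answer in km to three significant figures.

a ≈ 3.11×10⁸ km

r = 2.994×10¹¹ m.
Vis-viva rearranged: 1/a = 2/r − v²/μ = 6.680×10⁻¹² − 3.461×10⁻¹² = 3.219×10⁻¹² m⁻¹.
a = 3.106×10¹¹ m = 3.1063×10⁸ km.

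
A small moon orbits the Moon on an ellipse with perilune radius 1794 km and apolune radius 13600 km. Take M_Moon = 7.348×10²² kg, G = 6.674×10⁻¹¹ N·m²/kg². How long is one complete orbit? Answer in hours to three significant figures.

μ = GM = 6.674×10⁻¹¹ × 7.348×10²² = 4.904×10¹² m³/s².
Semi-major axis a = (r_p + r_a)/2 = (1794.0 + 13600)/2 = 7697.0 km = 7.697×10⁶ m.
By Kepler's third law T = 2π√(a³/μ) = 2π × 9.643×10³ = 6.059×10⁴ s.
= 16.83 hours.

T ≈ 16.8 hours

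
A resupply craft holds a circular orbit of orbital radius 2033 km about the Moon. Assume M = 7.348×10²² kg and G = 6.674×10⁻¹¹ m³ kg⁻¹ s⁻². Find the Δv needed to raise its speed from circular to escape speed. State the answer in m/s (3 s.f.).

Δv ≈ 643 m/s

μ = GM = 6.674×10⁻¹¹ × 7.348×10²² = 4.904×10¹² m³/s².
r = 2033 km = 2.033×10⁶ m.
Circular speed v_c = √(μ/r) = 1553 m/s.
Escape speed v_esc = √(2μ/r) = √2 × v_c = 2196 m/s.
Δv = v_esc − v_c = 643.3 m/s.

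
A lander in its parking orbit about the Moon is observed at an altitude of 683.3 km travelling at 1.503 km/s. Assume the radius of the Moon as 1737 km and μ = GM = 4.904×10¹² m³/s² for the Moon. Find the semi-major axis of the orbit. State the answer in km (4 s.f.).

a ≈ 2734 km

r = 1737 + 683.3 = 2420.3 km = 2.420×10⁶ m.
Vis-viva rearranged: 1/a = 2/r − v²/μ = 8.263×10⁻⁷ − 4.606×10⁻⁷ = 3.657×10⁻⁷ m⁻¹.
a = 2.734×10⁶ m = 2734.5 km.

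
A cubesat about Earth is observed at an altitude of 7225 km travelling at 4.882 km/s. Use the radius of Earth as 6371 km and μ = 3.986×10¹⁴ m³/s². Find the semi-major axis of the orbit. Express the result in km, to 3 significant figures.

a ≈ 11500 km

r = 6371 + 7225 = 13596 km = 1.360×10⁷ m.
Specific orbital energy ε = v²/2 − μ/r = (4882)²/2 − 3.986×10¹⁴/1.360×10⁷ = -1.740×10⁷ J/kg.
Since ε = −μ/(2a), a = −μ/(2ε) = 1.145×10⁷ m = 11454 km.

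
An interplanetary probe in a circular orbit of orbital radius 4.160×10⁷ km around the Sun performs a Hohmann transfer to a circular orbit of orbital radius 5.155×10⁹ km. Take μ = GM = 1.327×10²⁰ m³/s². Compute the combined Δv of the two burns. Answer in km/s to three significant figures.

Δv_total ≈ 27.5 km/s

r₁ = 4.160×10⁷ km = 4.160×10¹⁰ m.
r₂ = 5.155×10⁹ km = 5.155×10¹² m.
Transfer ellipse a_t = (r₁ + r₂)/2 = 2.598×10¹² m.
At r₁: circular v_c1 = √(μ/r₁) = 56480 m/s; transfer-perihelion v_p = √[μ(2/r₁ − 1/a_t)] = 79550 m/s.
Δv₁ = v_p − v_c1 = 23070 m/s.
At r₂: circular v_c2 = √(μ/r₂) = 5074 m/s; transfer-aphelion v_a = √[μ(2/r₂ − 1/a_t)] = 642.0 m/s.
Δv₂ = v_c2 − v_a = 4432 m/s.
Total Δv = Δv₁ + Δv₂ = 27510 m/s = 27.51 km/s.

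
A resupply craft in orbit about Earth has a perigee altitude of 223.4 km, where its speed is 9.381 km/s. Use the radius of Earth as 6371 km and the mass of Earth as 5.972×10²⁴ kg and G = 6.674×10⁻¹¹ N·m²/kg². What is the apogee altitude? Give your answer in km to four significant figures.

μ = GM = 6.674×10⁻¹¹ × 5.972×10²⁴ = 3.986×10¹⁴ m³/s².
r_p = 6371 + 223.4 = 6594.4 km = 6.594×10⁶ m.
Specific energy ε = v²/2 − μ/r = -1.644×10⁷ J/kg, so a = −μ/(2ε) = 1.212×10⁷ m.
The apsides satisfy r_p + r_a = 2a, so the apogee radius is 2a − r_p = 1.765×10⁷ m = 17651 km.
Apogee altitude = 17651 − 6371 = 11280 km.

apogee altitude ≈ 11280 km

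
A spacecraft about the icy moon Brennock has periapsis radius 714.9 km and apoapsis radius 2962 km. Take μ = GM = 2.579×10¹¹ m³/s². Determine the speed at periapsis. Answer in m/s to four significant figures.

Semi-major axis a = (r_p + r_a)/2 = 1838.5 km = 1.838×10⁶ m.
Vis-viva: v² = μ(2/r − 1/a) = 2.579×10¹¹ × (2.798×10⁻⁶ − 5.439×10⁻⁷) = 5.812×10⁵ m²/s².
v = 762.4 m/s.

v ≈ 762.4 m/s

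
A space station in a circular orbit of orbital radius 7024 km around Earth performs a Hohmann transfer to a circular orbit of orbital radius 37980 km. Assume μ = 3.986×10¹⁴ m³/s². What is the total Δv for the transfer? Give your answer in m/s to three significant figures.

r₁ = 7024 km = 7.024×10⁶ m.
r₂ = 37980 km = 3.798×10⁷ m.
Transfer ellipse a_t = (r₁ + r₂)/2 = 2.250×10⁷ m.
At r₁: circular v_c1 = √(μ/r₁) = 7533 m/s; transfer-perigee v_p = √[μ(2/r₁ − 1/a_t)] = 9787 m/s.
Δv₁ = v_p − v_c1 = 2254 m/s.
At r₂: circular v_c2 = √(μ/r₂) = 3240 m/s; transfer-apogee v_a = √[μ(2/r₂ − 1/a_t)] = 1810 m/s.
Δv₂ = v_c2 − v_a = 1430 m/s.
Total Δv = Δv₁ + Δv₂ = 3683 m/s.

Δv_total ≈ 3680 m/s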